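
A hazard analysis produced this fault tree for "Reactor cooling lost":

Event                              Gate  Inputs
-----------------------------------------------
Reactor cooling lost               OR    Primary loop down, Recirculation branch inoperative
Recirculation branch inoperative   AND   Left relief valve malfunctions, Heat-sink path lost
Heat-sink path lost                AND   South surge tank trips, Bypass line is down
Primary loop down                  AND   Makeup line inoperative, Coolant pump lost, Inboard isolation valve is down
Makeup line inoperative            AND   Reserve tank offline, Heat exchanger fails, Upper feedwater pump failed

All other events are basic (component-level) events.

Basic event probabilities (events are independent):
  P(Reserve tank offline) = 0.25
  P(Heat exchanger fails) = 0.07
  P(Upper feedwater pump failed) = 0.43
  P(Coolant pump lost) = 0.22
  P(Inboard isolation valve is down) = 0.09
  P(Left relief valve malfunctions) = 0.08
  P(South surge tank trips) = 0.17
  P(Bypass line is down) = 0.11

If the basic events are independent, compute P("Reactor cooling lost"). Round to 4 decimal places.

0.0016

P(Makeup line inoperative) [AND] = 0.25 × 0.07 × 0.43 = 0.007525
P(Primary loop down) [AND] = 0.007525 × 0.22 × 0.09 = 0.000149
P(Heat-sink path lost) [AND] = 0.17 × 0.11 = 0.018700
P(Recirculation branch inoperative) [AND] = 0.08 × 0.018700 = 0.001496
P(Reactor cooling lost) [OR] = 1 − (1−0.000149) × (1−0.001496) = 0.001645
Rounded to 4 decimal places: P(Reactor cooling lost) ≈ 0.0016.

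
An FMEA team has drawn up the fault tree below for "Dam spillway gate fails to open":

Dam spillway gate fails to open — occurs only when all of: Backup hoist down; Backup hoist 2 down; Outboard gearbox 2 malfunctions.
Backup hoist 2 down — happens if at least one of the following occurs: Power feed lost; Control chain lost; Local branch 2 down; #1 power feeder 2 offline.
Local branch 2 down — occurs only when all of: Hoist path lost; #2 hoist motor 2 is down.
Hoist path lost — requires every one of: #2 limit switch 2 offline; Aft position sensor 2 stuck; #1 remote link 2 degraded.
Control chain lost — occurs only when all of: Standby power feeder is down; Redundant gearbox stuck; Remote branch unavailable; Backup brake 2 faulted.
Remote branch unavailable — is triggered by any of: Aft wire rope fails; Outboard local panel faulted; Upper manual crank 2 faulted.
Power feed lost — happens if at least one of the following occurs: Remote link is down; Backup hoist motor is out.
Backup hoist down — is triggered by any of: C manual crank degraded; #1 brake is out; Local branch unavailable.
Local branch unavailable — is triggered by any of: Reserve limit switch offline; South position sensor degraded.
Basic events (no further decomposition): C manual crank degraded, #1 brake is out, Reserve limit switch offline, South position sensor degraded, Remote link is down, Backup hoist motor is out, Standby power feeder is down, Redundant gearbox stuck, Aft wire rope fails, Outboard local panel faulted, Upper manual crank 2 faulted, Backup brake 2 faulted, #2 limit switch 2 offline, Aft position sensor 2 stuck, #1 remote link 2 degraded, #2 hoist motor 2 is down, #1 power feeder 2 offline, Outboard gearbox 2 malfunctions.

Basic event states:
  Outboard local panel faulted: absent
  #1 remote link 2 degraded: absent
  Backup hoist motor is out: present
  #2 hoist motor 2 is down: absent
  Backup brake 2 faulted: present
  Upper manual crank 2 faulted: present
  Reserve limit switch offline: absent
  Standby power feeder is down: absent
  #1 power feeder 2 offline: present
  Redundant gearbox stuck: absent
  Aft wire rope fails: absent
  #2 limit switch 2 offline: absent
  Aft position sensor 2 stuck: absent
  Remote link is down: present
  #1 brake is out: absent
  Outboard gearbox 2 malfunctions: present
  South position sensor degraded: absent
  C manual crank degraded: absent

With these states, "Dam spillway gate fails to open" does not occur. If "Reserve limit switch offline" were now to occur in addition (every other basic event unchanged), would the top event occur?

Yes

Counterfactual: set "Reserve limit switch offline" to occurred.
Local branch unavailable [OR]: Reserve limit switch offline=occurs, South position sensor degraded=not → at least one input occurs → occurs.
Backup hoist down [OR]: C manual crank degraded=not, #1 brake is out=not, Local branch unavailable=occurs → at least one input occurs → occurs.
Power feed lost [OR]: Remote link is down=occurs, Backup hoist motor is out=occurs → at least one input occurs → occurs.
Remote branch unavailable [OR]: Aft wire rope fails=not, Outboard local panel faulted=not, Upper manual crank 2 faulted=occurs → at least one input occurs → occurs.
Control chain lost [AND]: Standby power feeder is down=not, Redundant gearbox stuck=not, Remote branch unavailable=occurs, Backup brake 2 faulted=occurs → not all inputs occur → does not occur.
Hoist path lost [AND]: #2 limit switch 2 offline=not, Aft position sensor 2 stuck=not, #1 remote link 2 degraded=not → not all inputs occur → does not occur.
Local branch 2 down [AND]: Hoist path lost=not, #2 hoist motor 2 is down=not → not all inputs occur → does not occur.
Backup hoist 2 down [OR]: Power feed lost=occurs, Control chain lost=not, Local branch 2 down=not, #1 power feeder 2 offline=occurs → at least one input occurs → occurs.
Dam spillway gate fails to open [AND]: Backup hoist down=occurs, Backup hoist 2 down=occurs, Outboard gearbox 2 malfunctions=occurs → all inputs occur → occurs.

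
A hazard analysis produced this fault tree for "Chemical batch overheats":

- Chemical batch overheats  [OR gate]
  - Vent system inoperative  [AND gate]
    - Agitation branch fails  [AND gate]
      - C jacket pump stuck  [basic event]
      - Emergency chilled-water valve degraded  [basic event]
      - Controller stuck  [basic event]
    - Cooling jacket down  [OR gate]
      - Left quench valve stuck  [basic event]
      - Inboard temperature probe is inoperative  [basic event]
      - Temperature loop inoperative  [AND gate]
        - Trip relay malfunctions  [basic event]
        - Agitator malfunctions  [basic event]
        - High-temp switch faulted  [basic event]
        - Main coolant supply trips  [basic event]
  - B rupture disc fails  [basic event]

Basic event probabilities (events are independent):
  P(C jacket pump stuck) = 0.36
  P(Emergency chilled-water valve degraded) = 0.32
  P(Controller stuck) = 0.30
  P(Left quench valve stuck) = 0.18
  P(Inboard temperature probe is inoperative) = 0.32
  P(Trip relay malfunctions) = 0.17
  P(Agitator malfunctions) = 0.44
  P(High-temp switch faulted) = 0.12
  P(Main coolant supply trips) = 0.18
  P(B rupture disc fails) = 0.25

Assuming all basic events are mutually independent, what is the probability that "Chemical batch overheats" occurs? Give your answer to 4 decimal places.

0.2615

P(Agitation branch fails) [AND] = 0.36 × 0.32 × 0.30 = 0.034560
P(Temperature loop inoperative) [AND] = 0.17 × 0.44 × 0.12 × 0.18 = 0.001616
P(Cooling jacket down) [OR] = 1 − (1−0.18) × (1−0.32) × (1−0.001616) = 0.443301
P(Vent system inoperative) [AND] = 0.034560 × 0.443301 = 0.015320
P(Chemical batch overheats) [OR] = 1 − (1−0.015320) × (1−0.25) = 0.261490
Rounded to 4 decimal places: P(Chemical batch overheats) ≈ 0.2615.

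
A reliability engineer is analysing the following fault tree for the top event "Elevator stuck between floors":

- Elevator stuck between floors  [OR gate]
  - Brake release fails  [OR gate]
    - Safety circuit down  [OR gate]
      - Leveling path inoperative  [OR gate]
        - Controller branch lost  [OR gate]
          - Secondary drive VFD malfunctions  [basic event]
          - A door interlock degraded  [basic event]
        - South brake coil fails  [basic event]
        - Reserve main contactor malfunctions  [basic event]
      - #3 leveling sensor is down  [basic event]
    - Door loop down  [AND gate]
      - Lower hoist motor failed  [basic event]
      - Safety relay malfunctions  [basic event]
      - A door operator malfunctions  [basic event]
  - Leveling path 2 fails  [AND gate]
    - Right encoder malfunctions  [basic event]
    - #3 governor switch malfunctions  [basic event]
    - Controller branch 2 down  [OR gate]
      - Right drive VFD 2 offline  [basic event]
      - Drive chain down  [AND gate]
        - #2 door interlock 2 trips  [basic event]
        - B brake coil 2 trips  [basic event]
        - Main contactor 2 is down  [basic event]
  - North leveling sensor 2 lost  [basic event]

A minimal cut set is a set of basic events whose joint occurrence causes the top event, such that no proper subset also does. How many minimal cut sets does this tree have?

Controller branch lost [OR]: union of children's cut sets → 2 cut set(s).
Leveling path inoperative [OR]: union of children's cut sets → 4 cut set(s).
Safety circuit down [OR]: union of children's cut sets → 5 cut set(s).
Door loop down [AND]: one cut set from each child combined → 1 × 1 × 1 = 1 cut set(s).
Brake release fails [OR]: union of children's cut sets → 6 cut set(s).
Drive chain down [AND]: one cut set from each child combined → 1 × 1 × 1 = 1 cut set(s).
Controller branch 2 down [OR]: union of children's cut sets → 2 cut set(s).
Leveling path 2 fails [AND]: one cut set from each child combined → 1 × 1 × 2 = 2 cut set(s).
Elevator stuck between floors [OR]: union of children's cut sets → 9 cut set(s).
Minimal cut sets: {Secondary drive VFD malfunctions}; {A door interlock degraded}; {South brake coil fails}; {Reserve main contactor malfunctions}; {#3 leveling sensor is down}; {A door operator malfunctions, Lower hoist motor failed, Safety relay malfunctions}; {#3 governor switch malfunctions, Right drive VFD 2 offline, Right encoder malfunctions}; {#2 door interlock 2 trips, #3 governor switch malfunctions, B brake coil 2 trips, Main contactor 2 is down, Right encoder malfunctions}; {North leveling sensor 2 lost}.

9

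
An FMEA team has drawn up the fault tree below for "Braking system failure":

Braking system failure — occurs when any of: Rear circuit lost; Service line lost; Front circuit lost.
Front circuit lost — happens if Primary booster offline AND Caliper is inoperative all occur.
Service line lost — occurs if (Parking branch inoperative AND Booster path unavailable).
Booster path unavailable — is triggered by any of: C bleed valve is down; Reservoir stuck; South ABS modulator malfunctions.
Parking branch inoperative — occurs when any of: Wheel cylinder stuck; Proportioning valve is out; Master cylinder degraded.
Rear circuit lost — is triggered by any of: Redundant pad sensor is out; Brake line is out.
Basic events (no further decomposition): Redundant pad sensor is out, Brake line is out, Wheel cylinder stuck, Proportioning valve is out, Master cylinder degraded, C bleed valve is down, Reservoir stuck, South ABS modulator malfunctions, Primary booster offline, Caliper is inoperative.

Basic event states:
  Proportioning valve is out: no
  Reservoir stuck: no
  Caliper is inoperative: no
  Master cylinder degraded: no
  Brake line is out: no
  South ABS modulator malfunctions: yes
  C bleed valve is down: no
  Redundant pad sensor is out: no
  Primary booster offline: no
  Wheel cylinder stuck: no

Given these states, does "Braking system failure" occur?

No

Rear circuit lost [OR]: Redundant pad sensor is out=not, Brake line is out=not → no input occurs → does not occur.
Parking branch inoperative [OR]: Wheel cylinder stuck=not, Proportioning valve is out=not, Master cylinder degraded=not → no input occurs → does not occur.
Booster path unavailable [OR]: C bleed valve is down=not, Reservoir stuck=not, South ABS modulator malfunctions=occurs → at least one input occurs → occurs.
Service line lost [AND]: Parking branch inoperative=not, Booster path unavailable=occurs → not all inputs occur → does not occur.
Front circuit lost [AND]: Primary booster offline=not, Caliper is inoperative=not → not all inputs occur → does not occur.
Braking system failure [OR]: Rear circuit lost=not, Service line lost=not, Front circuit lost=not → no input occurs → does not occur.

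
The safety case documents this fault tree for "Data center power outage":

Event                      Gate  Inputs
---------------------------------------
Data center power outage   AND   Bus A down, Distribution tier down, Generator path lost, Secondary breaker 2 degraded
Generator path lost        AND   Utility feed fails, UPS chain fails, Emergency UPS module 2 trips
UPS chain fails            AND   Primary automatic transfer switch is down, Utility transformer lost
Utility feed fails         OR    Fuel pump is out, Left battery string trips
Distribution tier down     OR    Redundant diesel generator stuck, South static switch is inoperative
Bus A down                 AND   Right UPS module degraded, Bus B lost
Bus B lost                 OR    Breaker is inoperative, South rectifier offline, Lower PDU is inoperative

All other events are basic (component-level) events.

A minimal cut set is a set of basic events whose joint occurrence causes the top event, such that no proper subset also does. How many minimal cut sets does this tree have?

12

Bus B lost [OR]: union of children's cut sets → 3 cut set(s).
Bus A down [AND]: one cut set from each child combined → 1 × 3 = 3 cut set(s).
Distribution tier down [OR]: union of children's cut sets → 2 cut set(s).
Utility feed fails [OR]: union of children's cut sets → 2 cut set(s).
UPS chain fails [AND]: one cut set from each child combined → 1 × 1 = 1 cut set(s).
Generator path lost [AND]: one cut set from each child combined → 2 × 1 × 1 = 2 cut set(s).
Data center power outage [AND]: one cut set from each child combined → 3 × 2 × 2 × 1 = 12 cut set(s).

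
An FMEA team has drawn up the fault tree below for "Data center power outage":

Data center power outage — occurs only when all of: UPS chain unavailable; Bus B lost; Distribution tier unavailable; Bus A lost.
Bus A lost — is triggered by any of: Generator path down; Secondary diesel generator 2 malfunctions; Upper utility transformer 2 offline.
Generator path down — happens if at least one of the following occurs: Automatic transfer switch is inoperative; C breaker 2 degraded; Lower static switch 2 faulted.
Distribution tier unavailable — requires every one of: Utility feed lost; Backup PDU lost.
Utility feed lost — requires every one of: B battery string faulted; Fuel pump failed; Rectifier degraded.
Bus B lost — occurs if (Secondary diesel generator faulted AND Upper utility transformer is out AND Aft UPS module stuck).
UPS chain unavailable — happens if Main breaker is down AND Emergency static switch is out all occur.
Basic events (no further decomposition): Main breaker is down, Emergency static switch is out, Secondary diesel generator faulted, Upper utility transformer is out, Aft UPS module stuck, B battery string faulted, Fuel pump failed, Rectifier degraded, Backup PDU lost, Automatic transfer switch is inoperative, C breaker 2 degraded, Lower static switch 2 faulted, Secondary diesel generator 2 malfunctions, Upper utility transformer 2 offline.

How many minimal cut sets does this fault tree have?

5

UPS chain unavailable [AND]: one cut set from each child combined → 1 × 1 = 1 cut set(s).
Bus B lost [AND]: one cut set from each child combined → 1 × 1 × 1 = 1 cut set(s).
Utility feed lost [AND]: one cut set from each child combined → 1 × 1 × 1 = 1 cut set(s).
Distribution tier unavailable [AND]: one cut set from each child combined → 1 × 1 = 1 cut set(s).
Generator path down [OR]: union of children's cut sets → 3 cut set(s).
Bus A lost [OR]: union of children's cut sets → 5 cut set(s).
Data center power outage [AND]: one cut set from each child combined → 1 × 1 × 1 × 5 = 5 cut set(s).
Minimal cut sets: {Aft UPS module stuck, Automatic transfer switch is inoperative, B battery string faulted, Backup PDU lost, Emergency static switch is out, Fuel pump failed, Main breaker is down, Rectifier degraded, Secondary diesel generator faulted, Upper utility transformer is out}; {Aft UPS module stuck, B battery string faulted, Backup PDU lost, C breaker 2 degraded, Emergency static switch is out, Fuel pump failed, Main breaker is down, Rectifier degraded, Secondary diesel generator faulted, Upper utility transformer is out}; {Aft UPS module stuck, B battery string faulted, Backup PDU lost, Emergency static switch is out, Fuel pump failed, Lower static switch 2 faulted, Main breaker is down, Rectifier degraded, Secondary diesel generator faulted, Upper utility transformer is out}; {Aft UPS module stuck, B battery string faulted, Backup PDU lost, Emergency static switch is out, Fuel pump failed, Main breaker is down, Rectifier degraded, Secondary diesel generator 2 malfunctions, Secondary diesel generator faulted, Upper utility transformer is out}; {Aft UPS module stuck, B battery string faulted, Backup PDU lost, Emergency static switch is out, Fuel pump failed, Main breaker is down, Rectifier degraded, Secondary diesel generator faulted, Upper utility transformer 2 offline, Upper utility transformer is out}.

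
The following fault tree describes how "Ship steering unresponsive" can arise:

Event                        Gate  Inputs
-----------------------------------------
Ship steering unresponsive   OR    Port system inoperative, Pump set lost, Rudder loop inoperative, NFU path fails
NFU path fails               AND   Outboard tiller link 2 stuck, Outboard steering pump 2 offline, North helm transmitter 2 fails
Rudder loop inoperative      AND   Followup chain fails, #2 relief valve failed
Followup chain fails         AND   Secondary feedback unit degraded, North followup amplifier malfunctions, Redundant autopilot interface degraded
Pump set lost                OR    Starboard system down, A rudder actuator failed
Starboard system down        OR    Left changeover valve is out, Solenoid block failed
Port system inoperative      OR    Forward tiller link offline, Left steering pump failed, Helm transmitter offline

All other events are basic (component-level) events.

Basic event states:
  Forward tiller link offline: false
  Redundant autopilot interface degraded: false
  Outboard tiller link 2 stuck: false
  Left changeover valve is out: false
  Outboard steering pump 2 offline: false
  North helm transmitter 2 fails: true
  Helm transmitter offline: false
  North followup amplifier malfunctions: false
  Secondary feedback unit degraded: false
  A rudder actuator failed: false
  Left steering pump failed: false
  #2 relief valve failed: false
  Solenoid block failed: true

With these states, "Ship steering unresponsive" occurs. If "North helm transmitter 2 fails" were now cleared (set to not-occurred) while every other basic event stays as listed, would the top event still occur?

Yes

Counterfactual: set "North helm transmitter 2 fails" to not occurred.
Port system inoperative [OR]: Forward tiller link offline=not, Left steering pump failed=not, Helm transmitter offline=not → no input occurs → does not occur.
Starboard system down [OR]: Left changeover valve is out=not, Solenoid block failed=occurs → at least one input occurs → occurs.
Pump set lost [OR]: Starboard system down=occurs, A rudder actuator failed=not → at least one input occurs → occurs.
Followup chain fails [AND]: Secondary feedback unit degraded=not, North followup amplifier malfunctions=not, Redundant autopilot interface degraded=not → not all inputs occur → does not occur.
Rudder loop inoperative [AND]: Followup chain fails=not, #2 relief valve failed=not → not all inputs occur → does not occur.
NFU path fails [AND]: Outboard tiller link 2 stuck=not, Outboard steering pump 2 offline=not, North helm transmitter 2 fails=not → not all inputs occur → does not occur.
Ship steering unresponsive [OR]: Port system inoperative=not, Pump set lost=occurs, Rudder loop inoperative=not, NFU path fails=not → at least one input occurs → occurs.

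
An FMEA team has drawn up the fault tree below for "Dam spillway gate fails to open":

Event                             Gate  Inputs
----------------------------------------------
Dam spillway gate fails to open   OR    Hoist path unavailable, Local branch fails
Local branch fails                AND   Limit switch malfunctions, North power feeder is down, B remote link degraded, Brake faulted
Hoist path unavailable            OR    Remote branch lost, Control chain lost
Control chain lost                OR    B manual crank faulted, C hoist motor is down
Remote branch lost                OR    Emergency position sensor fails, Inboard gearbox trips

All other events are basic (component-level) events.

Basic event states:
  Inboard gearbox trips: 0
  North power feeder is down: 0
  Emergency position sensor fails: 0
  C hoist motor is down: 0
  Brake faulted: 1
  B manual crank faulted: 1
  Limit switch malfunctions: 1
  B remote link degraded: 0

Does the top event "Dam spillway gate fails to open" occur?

Remote branch lost [OR]: Emergency position sensor fails=not, Inboard gearbox trips=not → no input occurs → does not occur.
Control chain lost [OR]: B manual crank faulted=occurs, C hoist motor is down=not → at least one input occurs → occurs.
Hoist path unavailable [OR]: Remote branch lost=not, Control chain lost=occurs → at least one input occurs → occurs.
Local branch fails [AND]: Limit switch malfunctions=occurs, North power feeder is down=not, B remote link degraded=not, Brake faulted=occurs → not all inputs occur → does not occur.
Dam spillway gate fails to open [OR]: Hoist path unavailable=occurs, Local branch fails=not → at least one input occurs → occurs.

Yes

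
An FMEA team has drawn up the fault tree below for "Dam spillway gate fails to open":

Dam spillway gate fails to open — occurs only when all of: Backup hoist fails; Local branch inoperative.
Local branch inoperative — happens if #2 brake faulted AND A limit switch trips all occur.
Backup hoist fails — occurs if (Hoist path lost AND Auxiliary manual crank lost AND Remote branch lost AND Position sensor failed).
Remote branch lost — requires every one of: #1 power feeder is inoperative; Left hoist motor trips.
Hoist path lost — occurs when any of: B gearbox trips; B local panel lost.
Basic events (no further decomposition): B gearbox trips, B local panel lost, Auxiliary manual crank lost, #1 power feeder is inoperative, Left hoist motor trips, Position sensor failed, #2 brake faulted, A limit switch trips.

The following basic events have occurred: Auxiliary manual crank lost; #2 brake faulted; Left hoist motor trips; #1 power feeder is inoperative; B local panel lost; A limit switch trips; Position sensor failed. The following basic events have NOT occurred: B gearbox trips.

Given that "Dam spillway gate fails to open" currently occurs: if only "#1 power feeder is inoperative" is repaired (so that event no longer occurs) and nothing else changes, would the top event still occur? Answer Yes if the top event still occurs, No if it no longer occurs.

No

Counterfactual: set "#1 power feeder is inoperative" to not occurred.
Hoist path lost [OR]: B gearbox trips=not, B local panel lost=occurs → at least one input occurs → occurs.
Remote branch lost [AND]: #1 power feeder is inoperative=not, Left hoist motor trips=occurs → not all inputs occur → does not occur.
Backup hoist fails [AND]: Hoist path lost=occurs, Auxiliary manual crank lost=occurs, Remote branch lost=not, Position sensor failed=occurs → not all inputs occur → does not occur.
Local branch inoperative [AND]: #2 brake faulted=occurs, A limit switch trips=occurs → all inputs occur → occurs.
Dam spillway gate fails to open [AND]: Backup hoist fails=not, Local branch inoperative=occurs → not all inputs occur → does not occur.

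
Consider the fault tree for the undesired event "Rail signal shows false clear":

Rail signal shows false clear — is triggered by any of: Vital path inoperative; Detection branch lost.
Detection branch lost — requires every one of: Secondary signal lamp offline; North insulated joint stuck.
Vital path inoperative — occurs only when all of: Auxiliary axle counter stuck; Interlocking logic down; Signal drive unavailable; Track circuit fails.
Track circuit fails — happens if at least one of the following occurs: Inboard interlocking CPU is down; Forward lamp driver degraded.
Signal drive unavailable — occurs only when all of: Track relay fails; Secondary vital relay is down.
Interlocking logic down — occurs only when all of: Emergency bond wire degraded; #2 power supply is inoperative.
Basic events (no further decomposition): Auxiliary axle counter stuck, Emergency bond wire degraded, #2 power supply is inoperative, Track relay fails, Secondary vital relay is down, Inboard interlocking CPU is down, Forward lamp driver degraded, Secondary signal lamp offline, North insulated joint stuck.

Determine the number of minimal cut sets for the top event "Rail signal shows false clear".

3

Interlocking logic down [AND]: one cut set from each child combined → 1 × 1 = 1 cut set(s).
Signal drive unavailable [AND]: one cut set from each child combined → 1 × 1 = 1 cut set(s).
Track circuit fails [OR]: union of children's cut sets → 2 cut set(s).
Vital path inoperative [AND]: one cut set from each child combined → 1 × 1 × 1 × 2 = 2 cut set(s).
Detection branch lost [AND]: one cut set from each child combined → 1 × 1 = 1 cut set(s).
Rail signal shows false clear [OR]: union of children's cut sets → 3 cut set(s).
Minimal cut sets: {#2 power supply is inoperative, Auxiliary axle counter stuck, Emergency bond wire degraded, Inboard interlocking CPU is down, Secondary vital relay is down, Track relay fails}; {#2 power supply is inoperative, Auxiliary axle counter stuck, Emergency bond wire degraded, Forward lamp driver degraded, Secondary vital relay is down, Track relay fails}; {North insulated joint stuck, Secondary signal lamp offline}.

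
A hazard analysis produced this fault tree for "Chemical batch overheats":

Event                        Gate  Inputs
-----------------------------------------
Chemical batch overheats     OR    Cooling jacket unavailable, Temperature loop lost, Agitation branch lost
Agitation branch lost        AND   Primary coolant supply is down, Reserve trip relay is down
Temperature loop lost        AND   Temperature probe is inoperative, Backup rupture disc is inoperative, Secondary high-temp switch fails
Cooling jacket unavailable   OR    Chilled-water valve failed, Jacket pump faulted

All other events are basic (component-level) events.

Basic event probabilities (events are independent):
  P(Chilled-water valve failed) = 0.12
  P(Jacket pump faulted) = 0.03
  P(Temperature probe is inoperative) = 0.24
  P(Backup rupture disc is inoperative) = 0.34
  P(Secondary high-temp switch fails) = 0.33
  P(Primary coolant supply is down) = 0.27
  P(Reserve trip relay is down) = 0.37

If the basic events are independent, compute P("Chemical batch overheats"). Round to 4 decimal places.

P(Cooling jacket unavailable) [OR] = 1 − (1−0.12) × (1−0.03) = 0.146400
P(Temperature loop lost) [AND] = 0.24 × 0.34 × 0.33 = 0.026928
P(Agitation branch lost) [AND] = 0.27 × 0.37 = 0.099900
P(Chemical batch overheats) [OR] = 1 − (1−0.146400) × (1−0.026928) × (1−0.099900) = 0.252364
Rounded to 4 decimal places: P(Chemical batch overheats) ≈ 0.2524.

0.2524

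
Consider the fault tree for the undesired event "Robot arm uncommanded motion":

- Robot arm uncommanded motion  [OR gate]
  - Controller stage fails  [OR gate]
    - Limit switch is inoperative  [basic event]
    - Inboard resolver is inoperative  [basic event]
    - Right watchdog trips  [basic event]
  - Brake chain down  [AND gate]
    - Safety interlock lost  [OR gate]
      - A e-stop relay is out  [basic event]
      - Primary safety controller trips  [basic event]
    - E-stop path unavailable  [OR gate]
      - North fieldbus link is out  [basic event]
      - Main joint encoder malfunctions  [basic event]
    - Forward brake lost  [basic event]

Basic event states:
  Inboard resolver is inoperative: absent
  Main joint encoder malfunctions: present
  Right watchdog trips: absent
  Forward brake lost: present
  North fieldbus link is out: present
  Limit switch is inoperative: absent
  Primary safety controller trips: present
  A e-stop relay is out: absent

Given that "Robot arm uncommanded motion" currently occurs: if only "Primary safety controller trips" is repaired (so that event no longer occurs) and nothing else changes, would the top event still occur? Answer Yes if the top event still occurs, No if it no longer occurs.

Counterfactual: set "Primary safety controller trips" to not occurred.
Controller stage fails [OR]: Limit switch is inoperative=not, Inboard resolver is inoperative=not, Right watchdog trips=not → no input occurs → does not occur.
Safety interlock lost [OR]: A e-stop relay is out=not, Primary safety controller trips=not → no input occurs → does not occur.
E-stop path unavailable [OR]: North fieldbus link is out=occurs, Main joint encoder malfunctions=occurs → at least one input occurs → occurs.
Brake chain down [AND]: Safety interlock lost=not, E-stop path unavailable=occurs, Forward brake lost=occurs → not all inputs occur → does not occur.
Robot arm uncommanded motion [OR]: Controller stage fails=not, Brake chain down=not → no input occurs → does not occur.

No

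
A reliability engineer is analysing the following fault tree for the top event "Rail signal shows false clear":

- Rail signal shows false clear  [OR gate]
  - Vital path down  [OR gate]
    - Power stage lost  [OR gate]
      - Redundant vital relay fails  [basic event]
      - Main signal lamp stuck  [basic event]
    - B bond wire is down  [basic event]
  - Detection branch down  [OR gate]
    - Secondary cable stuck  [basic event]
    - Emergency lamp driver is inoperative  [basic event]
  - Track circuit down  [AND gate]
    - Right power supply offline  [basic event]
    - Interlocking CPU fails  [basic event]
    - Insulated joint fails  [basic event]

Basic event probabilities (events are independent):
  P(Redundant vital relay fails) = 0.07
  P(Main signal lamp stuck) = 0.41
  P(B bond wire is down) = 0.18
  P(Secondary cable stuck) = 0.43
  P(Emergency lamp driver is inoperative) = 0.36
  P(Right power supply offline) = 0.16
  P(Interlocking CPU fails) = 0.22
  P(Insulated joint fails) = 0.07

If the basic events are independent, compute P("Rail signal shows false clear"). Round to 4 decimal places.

P(Power stage lost) [OR] = 1 − (1−0.07) × (1−0.41) = 0.451300
P(Vital path down) [OR] = 1 − (1−0.451300) × (1−0.18) = 0.550066
P(Detection branch down) [OR] = 1 − (1−0.43) × (1−0.36) = 0.635200
P(Track circuit down) [AND] = 0.16 × 0.22 × 0.07 = 0.002464
P(Rail signal shows false clear) [OR] = 1 − (1−0.550066) × (1−0.635200) × (1−0.002464) = 0.836269
Rounded to 4 decimal places: P(Rail signal shows false clear) ≈ 0.8363.

0.8363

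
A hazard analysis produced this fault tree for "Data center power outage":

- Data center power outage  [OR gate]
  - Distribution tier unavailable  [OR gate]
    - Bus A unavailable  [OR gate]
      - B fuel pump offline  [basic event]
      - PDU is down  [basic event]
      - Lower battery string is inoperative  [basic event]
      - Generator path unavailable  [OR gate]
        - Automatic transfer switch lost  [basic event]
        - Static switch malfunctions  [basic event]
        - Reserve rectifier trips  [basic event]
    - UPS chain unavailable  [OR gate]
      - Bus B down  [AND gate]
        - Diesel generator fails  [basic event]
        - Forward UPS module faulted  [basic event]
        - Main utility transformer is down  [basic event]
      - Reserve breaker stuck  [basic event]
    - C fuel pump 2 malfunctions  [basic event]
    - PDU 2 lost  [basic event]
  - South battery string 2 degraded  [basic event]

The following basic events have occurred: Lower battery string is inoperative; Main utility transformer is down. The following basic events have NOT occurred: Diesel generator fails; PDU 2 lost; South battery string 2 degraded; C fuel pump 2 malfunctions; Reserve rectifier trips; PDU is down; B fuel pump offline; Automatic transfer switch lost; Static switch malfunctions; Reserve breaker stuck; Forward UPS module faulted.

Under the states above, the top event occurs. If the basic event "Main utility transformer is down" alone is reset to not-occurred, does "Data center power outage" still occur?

Yes

Counterfactual: set "Main utility transformer is down" to not occurred.
Generator path unavailable [OR]: Automatic transfer switch lost=not, Static switch malfunctions=not, Reserve rectifier trips=not → no input occurs → does not occur.
Bus A unavailable [OR]: B fuel pump offline=not, PDU is down=not, Lower battery string is inoperative=occurs, Generator path unavailable=not → at least one input occurs → occurs.
Bus B down [AND]: Diesel generator fails=not, Forward UPS module faulted=not, Main utility transformer is down=not → not all inputs occur → does not occur.
UPS chain unavailable [OR]: Bus B down=not, Reserve breaker stuck=not → no input occurs → does not occur.
Distribution tier unavailable [OR]: Bus A unavailable=occurs, UPS chain unavailable=not, C fuel pump 2 malfunctions=not, PDU 2 lost=not → at least one input occurs → occurs.
Data center power outage [OR]: Distribution tier unavailable=occurs, South battery string 2 degraded=not → at least one input occurs → occurs.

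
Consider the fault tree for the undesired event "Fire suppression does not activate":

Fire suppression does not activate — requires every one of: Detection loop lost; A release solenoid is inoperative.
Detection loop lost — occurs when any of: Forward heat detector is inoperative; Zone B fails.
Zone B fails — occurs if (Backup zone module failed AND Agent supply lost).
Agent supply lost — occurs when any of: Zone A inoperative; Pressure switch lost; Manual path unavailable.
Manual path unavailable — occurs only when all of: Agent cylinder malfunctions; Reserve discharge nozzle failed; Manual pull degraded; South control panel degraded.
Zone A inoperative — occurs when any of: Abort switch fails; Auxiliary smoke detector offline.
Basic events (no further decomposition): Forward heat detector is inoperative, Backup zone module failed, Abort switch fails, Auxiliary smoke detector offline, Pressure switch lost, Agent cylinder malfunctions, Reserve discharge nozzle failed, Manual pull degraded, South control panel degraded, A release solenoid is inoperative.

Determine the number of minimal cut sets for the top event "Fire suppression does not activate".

Zone A inoperative [OR]: union of children's cut sets → 2 cut set(s).
Manual path unavailable [AND]: one cut set from each child combined → 1 × 1 × 1 × 1 = 1 cut set(s).
Agent supply lost [OR]: union of children's cut sets → 4 cut set(s).
Zone B fails [AND]: one cut set from each child combined → 1 × 4 = 4 cut set(s).
Detection loop lost [OR]: union of children's cut sets → 5 cut set(s).
Fire suppression does not activate [AND]: one cut set from each child combined → 5 × 1 = 5 cut set(s).
Minimal cut sets: {A release solenoid is inoperative, Forward heat detector is inoperative}; {A release solenoid is inoperative, Abort switch fails, Backup zone module failed}; {A release solenoid is inoperative, Auxiliary smoke detector offline, Backup zone module failed}; {A release solenoid is inoperative, Backup zone module failed, Pressure switch lost}; {A release solenoid is inoperative, Agent cylinder malfunctions, Backup zone module failed, Manual pull degraded, Reserve discharge nozzle failed, South control panel degraded}.

5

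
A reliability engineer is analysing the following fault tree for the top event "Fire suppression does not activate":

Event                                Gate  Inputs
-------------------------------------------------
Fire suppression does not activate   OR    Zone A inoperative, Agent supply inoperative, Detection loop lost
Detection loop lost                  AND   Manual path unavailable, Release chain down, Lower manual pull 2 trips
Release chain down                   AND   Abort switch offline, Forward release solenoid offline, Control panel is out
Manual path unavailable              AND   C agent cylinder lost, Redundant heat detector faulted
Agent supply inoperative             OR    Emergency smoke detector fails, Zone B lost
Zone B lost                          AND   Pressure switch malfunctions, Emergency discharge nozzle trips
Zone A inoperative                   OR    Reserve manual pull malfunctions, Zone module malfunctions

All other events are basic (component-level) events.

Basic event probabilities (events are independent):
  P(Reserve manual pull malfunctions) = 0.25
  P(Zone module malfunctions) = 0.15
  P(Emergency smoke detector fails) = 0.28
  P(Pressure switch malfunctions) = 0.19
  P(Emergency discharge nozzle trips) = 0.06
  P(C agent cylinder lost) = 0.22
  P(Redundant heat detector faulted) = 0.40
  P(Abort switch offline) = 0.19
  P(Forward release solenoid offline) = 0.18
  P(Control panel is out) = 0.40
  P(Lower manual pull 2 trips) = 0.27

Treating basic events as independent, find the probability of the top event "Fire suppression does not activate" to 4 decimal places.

P(Zone A inoperative) [OR] = 1 − (1−0.25) × (1−0.15) = 0.362500
P(Zone B lost) [AND] = 0.19 × 0.06 = 0.011400
P(Agent supply inoperative) [OR] = 1 − (1−0.28) × (1−0.011400) = 0.288208
P(Manual path unavailable) [AND] = 0.22 × 0.40 = 0.088000
P(Release chain down) [AND] = 0.19 × 0.18 × 0.40 = 0.013680
P(Detection loop lost) [AND] = 0.088000 × 0.013680 × 0.27 = 0.000325
P(Fire suppression does not activate) [OR] = 1 − (1−0.362500) × (1−0.288208) × (1−0.000325) = 0.546380
Rounded to 4 decimal places: P(Fire suppression does not activate) ≈ 0.5464.

0.5464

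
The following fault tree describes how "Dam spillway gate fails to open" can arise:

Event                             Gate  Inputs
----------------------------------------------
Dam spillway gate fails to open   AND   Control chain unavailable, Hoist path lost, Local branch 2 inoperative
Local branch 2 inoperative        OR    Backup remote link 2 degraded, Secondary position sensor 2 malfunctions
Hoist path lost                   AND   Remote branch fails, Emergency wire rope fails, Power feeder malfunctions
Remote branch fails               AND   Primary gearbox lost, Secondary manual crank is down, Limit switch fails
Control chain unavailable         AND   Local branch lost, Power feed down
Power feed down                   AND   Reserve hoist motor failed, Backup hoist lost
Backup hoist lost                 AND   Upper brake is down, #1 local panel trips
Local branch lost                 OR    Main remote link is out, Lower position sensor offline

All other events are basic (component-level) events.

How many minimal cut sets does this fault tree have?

Local branch lost [OR]: union of children's cut sets → 2 cut set(s).
Backup hoist lost [AND]: one cut set from each child combined → 1 × 1 = 1 cut set(s).
Power feed down [AND]: one cut set from each child combined → 1 × 1 = 1 cut set(s).
Control chain unavailable [AND]: one cut set from each child combined → 2 × 1 = 2 cut set(s).
Remote branch fails [AND]: one cut set from each child combined → 1 × 1 × 1 = 1 cut set(s).
Hoist path lost [AND]: one cut set from each child combined → 1 × 1 × 1 = 1 cut set(s).
Local branch 2 inoperative [OR]: union of children's cut sets → 2 cut set(s).
Dam spillway gate fails to open [AND]: one cut set from each child combined → 2 × 1 × 2 = 4 cut set(s).
Minimal cut sets: {#1 local panel trips, Backup remote link 2 degraded, Emergency wire rope fails, Limit switch fails, Main remote link is out, Power feeder malfunctions, Primary gearbox lost, Reserve hoist motor failed, Secondary manual crank is down, Upper brake is down}; {#1 local panel trips, Emergency wire rope fails, Limit switch fails, Main remote link is out, Power feeder malfunctions, Primary gearbox lost, Reserve hoist motor failed, Secondary manual crank is down, Secondary position sensor 2 malfunctions, Upper brake is down}; {#1 local panel trips, Backup remote link 2 degraded, Emergency wire rope fails, Limit switch fails, Lower position sensor offline, Power feeder malfunctions, Primary gearbox lost, Reserve hoist motor failed, Secondary manual crank is down, Upper brake is down}; {#1 local panel trips, Emergency wire rope fails, Limit switch fails, Lower position sensor offline, Power feeder malfunctions, Primary gearbox lost, Reserve hoist motor failed, Secondary manual crank is down, Secondary position sensor 2 malfunctions, Upper brake is down}.

4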